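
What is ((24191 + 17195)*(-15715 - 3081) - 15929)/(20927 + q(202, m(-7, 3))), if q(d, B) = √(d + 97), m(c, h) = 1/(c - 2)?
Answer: -3255852732099/87587806 + 155581437*√299/87587806 ≈ -37142.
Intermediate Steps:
m(c, h) = 1/(-2 + c)
q(d, B) = √(97 + d)
((24191 + 17195)*(-15715 - 3081) - 15929)/(20927 + q(202, m(-7, 3))) = ((24191 + 17195)*(-15715 - 3081) - 15929)/(20927 + √(97 + 202)) = (41386*(-18796) - 15929)/(20927 + √299) = (-777891256 - 15929)/(20927 + √299) = -777907185/(20927 + √299)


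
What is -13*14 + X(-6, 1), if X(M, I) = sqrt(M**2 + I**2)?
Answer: -182 + sqrt(37) ≈ -175.92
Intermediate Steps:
X(M, I) = sqrt(I**2 + M**2)
-13*14 + X(-6, 1) = -13*14 + sqrt(1**2 + (-6)**2) = -182 + sqrt(1 + 36) = -182 + sqrt(37)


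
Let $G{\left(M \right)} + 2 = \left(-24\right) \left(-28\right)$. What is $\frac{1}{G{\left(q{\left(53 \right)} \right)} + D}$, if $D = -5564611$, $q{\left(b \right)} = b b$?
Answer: $- \frac{1}{5563941} \approx -1.7973 \cdot 10^{-7}$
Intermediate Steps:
$q{\left(b \right)} = b^{2}$
$G{\left(M \right)} = 670$ ($G{\left(M \right)} = -2 - -672 = -2 + 672 = 670$)
$\frac{1}{G{\left(q{\left(53 \right)} \right)} + D} = \frac{1}{670 - 5564611} = \frac{1}{-5563941} = - \frac{1}{5563941}$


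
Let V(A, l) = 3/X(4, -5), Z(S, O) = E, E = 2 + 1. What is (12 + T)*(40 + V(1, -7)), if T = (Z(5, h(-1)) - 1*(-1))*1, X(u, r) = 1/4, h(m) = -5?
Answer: 832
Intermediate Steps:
E = 3
Z(S, O) = 3
X(u, r) = ¼
V(A, l) = 12 (V(A, l) = 3/(¼) = 3*4 = 12)
T = 4 (T = (3 - 1*(-1))*1 = (3 + 1)*1 = 4*1 = 4)
(12 + T)*(40 + V(1, -7)) = (12 + 4)*(40 + 12) = 16*52 = 832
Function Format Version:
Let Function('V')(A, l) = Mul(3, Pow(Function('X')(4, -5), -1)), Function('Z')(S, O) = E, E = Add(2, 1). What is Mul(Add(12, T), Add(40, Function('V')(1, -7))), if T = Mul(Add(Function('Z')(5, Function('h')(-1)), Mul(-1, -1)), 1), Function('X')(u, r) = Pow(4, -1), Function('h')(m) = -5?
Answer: 832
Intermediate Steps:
E = 3
Function('Z')(S, O) = 3
Function('X')(u, r) = Rational(1, 4)
Function('V')(A, l) = 12 (Function('V')(A, l) = Mul(3, Pow(Rational(1, 4), -1)) = Mul(3, 4) = 12)
T = 4 (T = Mul(Add(3, Mul(-1, -1)), 1) = Mul(Add(3, 1), 1) = Mul(4, 1) = 4)
Mul(Add(12, T), Add(40, Function('V')(1, -7))) = Mul(Add(12, 4), Add(40, 12)) = Mul(16, 52) = 832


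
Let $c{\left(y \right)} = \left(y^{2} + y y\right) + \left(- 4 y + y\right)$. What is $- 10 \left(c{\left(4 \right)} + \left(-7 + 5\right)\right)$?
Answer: $-180$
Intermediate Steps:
$c{\left(y \right)} = - 3 y + 2 y^{2}$ ($c{\left(y \right)} = \left(y^{2} + y^{2}\right) - 3 y = 2 y^{2} - 3 y = - 3 y + 2 y^{2}$)
$- 10 \left(c{\left(4 \right)} + \left(-7 + 5\right)\right) = - 10 \left(4 \left(-3 + 2 \cdot 4\right) + \left(-7 + 5\right)\right) = - 10 \left(4 \left(-3 + 8\right) - 2\right) = - 10 \left(4 \cdot 5 - 2\right) = - 10 \left(20 - 2\right) = \left(-10\right) 18 = -180$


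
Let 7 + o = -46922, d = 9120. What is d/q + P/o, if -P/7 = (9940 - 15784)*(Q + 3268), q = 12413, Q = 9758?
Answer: -2204685875208/194176559 ≈ -11354.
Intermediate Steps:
o = -46929 (o = -7 - 46922 = -46929)
P = 532867608 (P = -7*(9940 - 15784)*(9758 + 3268) = -(-40908)*13026 = -7*(-76123944) = 532867608)
d/q + P/o = 9120/12413 + 532867608/(-46929) = 9120*(1/12413) + 532867608*(-1/46929) = 9120/12413 - 177622536/15643 = -2204685875208/194176559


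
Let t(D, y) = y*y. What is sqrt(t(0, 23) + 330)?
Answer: sqrt(859) ≈ 29.309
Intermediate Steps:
t(D, y) = y**2
sqrt(t(0, 23) + 330) = sqrt(23**2 + 330) = sqrt(529 + 330) = sqrt(859)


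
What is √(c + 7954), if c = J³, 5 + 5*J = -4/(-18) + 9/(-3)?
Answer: √5795722/27 ≈ 89.164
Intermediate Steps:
J = -14/9 (J = -1 + (-4/(-18) + 9/(-3))/5 = -1 + (-4*(-1/18) + 9*(-⅓))/5 = -1 + (2/9 - 3)/5 = -1 + (⅕)*(-25/9) = -1 - 5/9 = -14/9 ≈ -1.5556)
c = -2744/729 (c = (-14/9)³ = -2744/729 ≈ -3.7641)
√(c + 7954) = √(-2744/729 + 7954) = √(5795722/729) = √5795722/27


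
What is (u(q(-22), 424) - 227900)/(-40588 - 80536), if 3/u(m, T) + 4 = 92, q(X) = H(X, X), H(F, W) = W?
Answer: 20055197/10658912 ≈ 1.8815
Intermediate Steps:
q(X) = X
u(m, T) = 3/88 (u(m, T) = 3/(-4 + 92) = 3/88)
(u(q(-22), 424) - 227900)/(-40588 - 80536) = (3/88 - 227900)/(-40588 - 80536) = -20055197/88/(-121124) = -20055197/88*(-1/121124) = 20055197/10658912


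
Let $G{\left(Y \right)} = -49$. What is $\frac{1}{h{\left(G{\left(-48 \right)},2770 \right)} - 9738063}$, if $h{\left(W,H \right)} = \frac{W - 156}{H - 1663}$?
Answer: $- \frac{27}{262927706} \approx -1.0269 \cdot 10^{-7}$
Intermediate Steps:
$h{\left(W,H \right)} = \frac{-156 + W}{-1663 + H}$
$\frac{1}{h{\left(G{\left(-48 \right)},2770 \right)} - 9738063} = \frac{1}{\frac{-156 - 49}{-1663 + 2770} - 9738063} = \frac{1}{\frac{1}{1107} \left(-205\right) - 9738063} = \frac{1}{- \frac{5}{27} - 9738063} = \frac{1}{- \frac{262927706}{27}} = - \frac{27}{262927706}$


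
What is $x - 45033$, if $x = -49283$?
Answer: $-94316$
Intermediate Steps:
$x - 45033 = -49283 - 45033 = -94316$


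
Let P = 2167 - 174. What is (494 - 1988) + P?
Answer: 499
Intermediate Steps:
P = 1993
(494 - 1988) + P = (494 - 1988) + 1993 = -1494 + 1993 = 499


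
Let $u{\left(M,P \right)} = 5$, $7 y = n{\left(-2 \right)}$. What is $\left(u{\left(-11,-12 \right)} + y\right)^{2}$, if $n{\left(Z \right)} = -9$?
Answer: $\frac{676}{49} \approx 13.796$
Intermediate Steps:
$y = - \frac{9}{7}$ ($y = \frac{1}{7} \left(-9\right) = - \frac{9}{7} \approx -1.2857$)
$\left(u{\left(-11,-12 \right)} + y\right)^{2} = \left(5 - \frac{9}{7}\right)^{2} = \left(\frac{26}{7}\right)^{2} = \frac{676}{49}$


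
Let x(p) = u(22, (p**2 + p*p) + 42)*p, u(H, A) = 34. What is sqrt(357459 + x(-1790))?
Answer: sqrt(296599) ≈ 544.61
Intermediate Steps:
x(p) = 34*p
sqrt(357459 + x(-1790)) = sqrt(357459 + 34*(-1790)) = sqrt(357459 - 60860) = sqrt(296599)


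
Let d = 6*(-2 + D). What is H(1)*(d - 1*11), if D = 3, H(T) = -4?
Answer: 20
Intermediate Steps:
d = 6 (d = 6*(-2 + 3) = 6*1 = 6)
H(1)*(d - 1*11) = -4*(6 - 1*11) = -4*(6 - 11) = -4*(-5) = 20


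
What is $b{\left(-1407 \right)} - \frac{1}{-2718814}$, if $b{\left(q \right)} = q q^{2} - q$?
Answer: $- \frac{7572888639343103}{2718814} \approx -2.7854 \cdot 10^{9}$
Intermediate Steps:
$b{\left(q \right)} = q^{3} - q$
$b{\left(-1407 \right)} - \frac{1}{-2718814} = \left(\left(-1407\right)^{3} - -1407\right) - \frac{1}{-2718814} = \left(-2785366143 + 1407\right) - - \frac{1}{2718814} = -2785364736 + \frac{1}{2718814} = - \frac{7572888639343103}{2718814}$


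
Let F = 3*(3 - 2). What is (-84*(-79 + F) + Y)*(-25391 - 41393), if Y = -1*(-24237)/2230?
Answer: -476188519344/1115 ≈ -4.2708e+8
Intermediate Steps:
F = 3 (F = 3*1 = 3)
Y = 24237/2230 (Y = 24237*(1/2230) = 24237/2230 ≈ 10.869)
(-84*(-79 + F) + Y)*(-25391 - 41393) = (-84*(-79 + 3) + 24237/2230)*(-25391 - 41393) = (-84*(-76) + 24237/2230)*(-66784) = (6384 + 24237/2230)*(-66784) = (14260557/2230)*(-66784) = -476188519344/1115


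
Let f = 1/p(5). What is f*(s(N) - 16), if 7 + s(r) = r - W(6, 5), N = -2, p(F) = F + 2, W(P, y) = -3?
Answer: -22/7 ≈ -3.1429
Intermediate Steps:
p(F) = 2 + F
s(r) = -4 + r (s(r) = -7 + (r - 1*(-3)) = -7 + (r + 3) = -7 + (3 + r) = -4 + r)
f = ⅐ (f = 1/(2 + 5) = 1/7 = ⅐ ≈ 0.14286)
f*(s(N) - 16) = ((-4 - 2) - 16)/7 = (-6 - 16)/7 = (⅐)*(-22) = -22/7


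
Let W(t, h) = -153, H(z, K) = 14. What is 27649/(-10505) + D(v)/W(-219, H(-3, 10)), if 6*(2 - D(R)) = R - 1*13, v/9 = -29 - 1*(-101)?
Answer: -18837167/9643590 ≈ -1.9533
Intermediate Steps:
v = 648 (v = 9*(-29 - 1*(-101)) = 9*(-29 + 101) = 9*72 = 648)
D(R) = 25/6 - R/6 (D(R) = 2 - (R - 1*13)/6 = 2 - (R - 13)/6 = 2 - (-13 + R)/6 = 2 + (13/6 - R/6) = 25/6 - R/6)
27649/(-10505) + D(v)/W(-219, H(-3, 10)) = 27649/(-10505) + (25/6 - 1/6*648)/(-153) = 27649*(-1/10505) + (25/6 - 108)*(-1/153) = -27649/10505 - 623/6*(-1/153) = -27649/10505 + 623/918 = -18837167/9643590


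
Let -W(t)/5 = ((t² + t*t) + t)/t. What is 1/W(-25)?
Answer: 1/245 ≈ 0.0040816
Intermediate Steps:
W(t) = -5*(t + 2*t²)/t (W(t) = -5*((t² + t*t) + t)/t = -5*((t² + t²) + t)/t = -5*(2*t² + t)/t = -5*(t + 2*t²)/t)
1/W(-25) = 1/(-5 - 10*(-25)) = 1/(-5 + 250) = 1/245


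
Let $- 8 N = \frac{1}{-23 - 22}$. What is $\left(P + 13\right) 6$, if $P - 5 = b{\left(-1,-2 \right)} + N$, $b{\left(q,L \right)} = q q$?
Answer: $\frac{6841}{60} \approx 114.02$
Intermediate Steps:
$b{\left(q,L \right)} = q^{2}$
$N = \frac{1}{360}$ ($N = - \frac{1}{8 \left(-23 - 22\right)} = - \frac{1}{8 \left(-45\right)} = \left(- \frac{1}{8}\right) \left(- \frac{1}{45}\right) = \frac{1}{360} \approx 0.0027778$)
$P = \frac{2161}{360}$ ($P = 5 + \left(\left(-1\right)^{2} + \frac{1}{360}\right) = 5 + \left(1 + \frac{1}{360}\right) = 5 + \frac{361}{360} = \frac{2161}{360} \approx 6.0028$)
$\left(P + 13\right) 6 = \left(\frac{2161}{360} + 13\right) 6 = \frac{6841}{360} \cdot 6 = \frac{6841}{60}$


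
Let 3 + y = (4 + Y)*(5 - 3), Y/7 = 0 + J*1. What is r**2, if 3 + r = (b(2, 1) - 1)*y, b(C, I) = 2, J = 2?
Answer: 900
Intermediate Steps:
Y = 14 (Y = 7*(0 + 2*1) = 7*(0 + 2) = 7*2 = 14)
y = 33 (y = -3 + (4 + 14)*(5 - 3) = -3 + 18*2 = -3 + 36 = 33)
r = 30 (r = -3 + (2 - 1)*33 = -3 + 1*33 = -3 + 33 = 30)
r**2 = 30**2 = 900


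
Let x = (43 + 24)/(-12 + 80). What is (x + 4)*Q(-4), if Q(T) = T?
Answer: -339/17 ≈ -19.941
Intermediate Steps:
x = 67/68 ≈ 0.98529
(x + 4)*Q(-4) = (67/68 + 4)*(-4) = (339/68)*(-4) = -339/17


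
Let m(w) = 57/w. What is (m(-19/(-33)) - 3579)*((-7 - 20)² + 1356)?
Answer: -7255800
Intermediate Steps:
(m(-19/(-33)) - 3579)*((-7 - 20)² + 1356) = (57/((-19/(-33))) - 3579)*((-7 - 20)² + 1356) = (57/((-19*(-1/33))) - 3579)*((-27)² + 1356) = (57/(19/33) - 3579)*(729 + 1356) = (57*(33/19) - 3579)*2085 = (99 - 3579)*2085 = -3480*2085 = -7255800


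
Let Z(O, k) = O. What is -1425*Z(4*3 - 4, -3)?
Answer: -11400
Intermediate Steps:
-1425*Z(4*3 - 4, -3) = -1425*(4*3 - 4) = -1425*(12 - 4) = -1425*8 = -11400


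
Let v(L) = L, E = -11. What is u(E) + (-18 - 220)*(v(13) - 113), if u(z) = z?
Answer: 23789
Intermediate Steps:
u(E) + (-18 - 220)*(v(13) - 113) = -11 + (-18 - 220)*(13 - 113) = -11 - 238*(-100) = -11 + 23800 = 23789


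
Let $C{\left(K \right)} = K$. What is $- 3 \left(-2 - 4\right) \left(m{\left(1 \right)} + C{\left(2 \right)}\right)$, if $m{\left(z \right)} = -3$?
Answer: $-18$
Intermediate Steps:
$- 3 \left(-2 - 4\right) \left(m{\left(1 \right)} + C{\left(2 \right)}\right) = - 3 \left(-2 - 4\right) \left(-3 + 2\right) = \left(-3\right) \left(-6\right) \left(-1\right) = 18 \left(-1\right) = -18$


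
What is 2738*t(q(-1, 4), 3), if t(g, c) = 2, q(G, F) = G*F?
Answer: 5476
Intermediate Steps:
q(G, F) = F*G
2738*t(q(-1, 4), 3) = 2738*2 = 5476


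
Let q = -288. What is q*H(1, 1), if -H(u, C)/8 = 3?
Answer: 6912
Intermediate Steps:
H(u, C) = -24 (H(u, C) = -8*3 = -24)
q*H(1, 1) = -288*(-24) = 6912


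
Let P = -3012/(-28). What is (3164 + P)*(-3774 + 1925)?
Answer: -42343949/7 ≈ -6.0491e+6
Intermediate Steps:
P = 753/7 (P = -3012*(-1/28) = 753/7 ≈ 107.57)
(3164 + P)*(-3774 + 1925) = (3164 + 753/7)*(-3774 + 1925) = (22901/7)*(-1849) = -42343949/7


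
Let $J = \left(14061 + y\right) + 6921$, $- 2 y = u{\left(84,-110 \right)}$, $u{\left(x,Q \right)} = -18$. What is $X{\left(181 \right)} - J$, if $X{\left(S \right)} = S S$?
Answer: $11770$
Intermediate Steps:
$y = 9$ ($y = \left(- \frac{1}{2}\right) \left(-18\right) = 9$)
$X{\left(S \right)} = S^{2}$
$J = 20991$ ($J = \left(14061 + 9\right) + 6921 = 14070 + 6921 = 20991$)
$X{\left(181 \right)} - J = 181^{2} - 20991 = 32761 - 20991 = 11770$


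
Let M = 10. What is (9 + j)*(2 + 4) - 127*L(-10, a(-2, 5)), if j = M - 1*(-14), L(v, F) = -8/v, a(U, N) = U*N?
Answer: 482/5 ≈ 96.400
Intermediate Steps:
a(U, N) = N*U
j = 24 (j = 10 - 1*(-14) = 10 + 14 = 24)
(9 + j)*(2 + 4) - 127*L(-10, a(-2, 5)) = (9 + 24)*(2 + 4) - (-1016)/(-10) = 33*6 - (-1016)*(-1)/10 = 198 - 127*4/5 = 198 - 508/5 = 482/5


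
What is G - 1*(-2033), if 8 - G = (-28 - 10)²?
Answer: 597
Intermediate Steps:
G = -1436 (G = 8 - (-28 - 10)² = 8 - 1*(-38)² = 8 - 1*1444 = 8 - 1444 = -1436)
G - 1*(-2033) = -1436 - 1*(-2033) = -1436 + 2033 = 597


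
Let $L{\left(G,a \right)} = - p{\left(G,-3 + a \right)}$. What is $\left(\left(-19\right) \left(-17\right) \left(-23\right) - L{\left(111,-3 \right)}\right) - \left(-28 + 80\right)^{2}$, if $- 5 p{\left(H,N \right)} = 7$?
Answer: $- \frac{50672}{5} \approx -10134.0$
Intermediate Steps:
$p{\left(H,N \right)} = - \frac{7}{5}$ ($p{\left(H,N \right)} = \left(- \frac{1}{5}\right) 7 = - \frac{7}{5}$)
$L{\left(G,a \right)} = \frac{7}{5}$ ($L{\left(G,a \right)} = \left(-1\right) \left(- \frac{7}{5}\right) = \frac{7}{5}$)
$\left(\left(-19\right) \left(-17\right) \left(-23\right) - L{\left(111,-3 \right)}\right) - \left(-28 + 80\right)^{2} = \left(\left(-19\right) \left(-17\right) \left(-23\right) - \frac{7}{5}\right) - \left(-28 + 80\right)^{2} = \left(323 \left(-23\right) - \frac{7}{5}\right) - 52^{2} = \left(-7429 - \frac{7}{5}\right) - 2704 = - \frac{37152}{5} - 2704 = - \frac{50672}{5}$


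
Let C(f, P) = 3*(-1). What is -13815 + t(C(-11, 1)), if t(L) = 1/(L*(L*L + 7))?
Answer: -663121/48 ≈ -13815.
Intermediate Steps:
C(f, P) = -3
t(L) = 1/(L*(7 + L²)) (t(L) = 1/(L*(L² + 7)) = 1/(L*(7 + L²)))
-13815 + t(C(-11, 1)) = -13815 + 1/((-3)*(7 + (-3)²)) = -13815 - 1/(3*(7 + 9)) = -13815 - ⅓/16 = -13815 - ⅓*1/16 = -13815 - 1/48 = -663121/48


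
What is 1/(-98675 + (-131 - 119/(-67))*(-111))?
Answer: -67/5650187 ≈ -1.1858e-5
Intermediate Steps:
1/(-98675 + (-131 - 119/(-67))*(-111)) = 1/(-98675 + (-131 - 119*(-1/67))*(-111)) = 1/(-98675 + (-131 + 119/67)*(-111)) = 1/(-98675 - 8658/67*(-111)) = 1/(-98675 + 961038/67) = 1/(-5650187/67) = -67/5650187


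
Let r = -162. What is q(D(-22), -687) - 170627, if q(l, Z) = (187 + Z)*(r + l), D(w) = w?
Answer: -78627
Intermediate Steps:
q(l, Z) = (-162 + l)*(187 + Z) (q(l, Z) = (187 + Z)*(-162 + l) = (-162 + l)*(187 + Z))
q(D(-22), -687) - 170627 = (-30294 - 162*(-687) + 187*(-22) - 687*(-22)) - 170627 = (-30294 + 111294 - 4114 + 15114) - 170627 = 92000 - 170627 = -78627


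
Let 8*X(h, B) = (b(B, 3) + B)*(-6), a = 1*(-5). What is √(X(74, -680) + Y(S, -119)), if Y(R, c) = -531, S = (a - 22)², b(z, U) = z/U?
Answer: √149 ≈ 12.207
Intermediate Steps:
a = -5
X(h, B) = -B (X(h, B) = ((B/3 + B)*(-6))/8 = ((4*B/3)*(-6))/8 = (-8*B)/8 = -B)
S = 729 (S = (-5 - 22)² = (-27)² = 729)
√(X(74, -680) + Y(S, -119)) = √(-1*(-680) - 531) = √(680 - 531) = √149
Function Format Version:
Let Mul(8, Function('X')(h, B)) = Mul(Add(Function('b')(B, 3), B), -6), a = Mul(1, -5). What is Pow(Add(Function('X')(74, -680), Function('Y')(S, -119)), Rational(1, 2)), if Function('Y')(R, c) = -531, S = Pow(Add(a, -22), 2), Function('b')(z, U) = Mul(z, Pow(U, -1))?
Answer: Pow(149, Rational(1, 2)) ≈ 12.207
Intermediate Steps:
a = -5
Function('X')(h, B) = Mul(-1, B) (Function('X')(h, B) = Mul(Rational(1, 8), Mul(Add(Mul(B, Pow(3, -1)), B), -6)) = Mul(Rational(1, 8), Mul(Add(Mul(B, Rational(1, 3)), B), -6)) = Mul(Rational(1, 8), Mul(Add(Mul(Rational(1, 3), B), B), -6)) = Mul(Rational(1, 8), Mul(Mul(Rational(4, 3), B), -6)) = Mul(Rational(1, 8), Mul(-8, B)) = Mul(-1, B))
S = 729 (S = Pow(Add(-5, -22), 2) = Pow(-27, 2) = 729)
Pow(Add(Function('X')(74, -680), Function('Y')(S, -119)), Rational(1, 2)) = Pow(Add(Mul(-1, -680), -531), Rational(1, 2)) = Pow(Add(680, -531), Rational(1, 2)) = Pow(149, Rational(1, 2))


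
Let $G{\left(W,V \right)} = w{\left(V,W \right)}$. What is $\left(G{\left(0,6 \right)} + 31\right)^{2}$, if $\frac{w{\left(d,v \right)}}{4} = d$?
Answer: $3025$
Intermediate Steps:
$w{\left(d,v \right)} = 4 d$
$G{\left(W,V \right)} = 4 V$
$\left(G{\left(0,6 \right)} + 31\right)^{2} = \left(4 \cdot 6 + 31\right)^{2} = \left(24 + 31\right)^{2} = 55^{2} = 3025$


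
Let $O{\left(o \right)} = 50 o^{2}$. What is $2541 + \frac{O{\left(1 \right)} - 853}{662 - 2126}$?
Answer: $\frac{3720827}{1464} \approx 2541.5$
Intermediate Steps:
$2541 + \frac{O{\left(1 \right)} - 853}{662 - 2126} = 2541 + \frac{50 \cdot 1^{2} - 853}{662 - 2126} = 2541 + \frac{50 \cdot 1 - 853}{-1464} = 2541 + \left(50 - 853\right) \left(- \frac{1}{1464}\right) = 2541 - - \frac{803}{1464} = 2541 + \frac{803}{1464} = \frac{3720827}{1464}$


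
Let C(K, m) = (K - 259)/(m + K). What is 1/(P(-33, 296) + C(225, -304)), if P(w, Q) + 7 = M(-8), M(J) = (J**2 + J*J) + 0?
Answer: 79/9593 ≈ 0.0082352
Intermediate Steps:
C(K, m) = (-259 + K)/(K + m)
M(J) = 2*J**2 (M(J) = (J**2 + J**2) + 0 = 2*J**2 + 0 = 2*J**2)
P(w, Q) = 121 (P(w, Q) = -7 + 2*(-8)**2 = -7 + 2*64 = -7 + 128 = 121)
1/(P(-33, 296) + C(225, -304)) = 1/(121 + (-259 + 225)/(225 - 304)) = 1/(121 - 34/(-79)) = 1/(121 - 1/79*(-34)) = 1/(121 + 34/79) = 1/(9593/79) = 79/9593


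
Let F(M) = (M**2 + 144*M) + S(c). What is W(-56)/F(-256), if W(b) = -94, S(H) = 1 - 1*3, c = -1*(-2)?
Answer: -1/305 ≈ -0.0032787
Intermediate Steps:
c = 2
S(H) = -2 (S(H) = 1 - 3 = -2)
F(M) = -2 + M**2 + 144*M (F(M) = (M**2 + 144*M) - 2 = -2 + M**2 + 144*M)
W(-56)/F(-256) = -94/(-2 + (-256)**2 + 144*(-256)) = -94/(-2 + 65536 - 36864) = -94/28670 = -94*1/28670 = -1/305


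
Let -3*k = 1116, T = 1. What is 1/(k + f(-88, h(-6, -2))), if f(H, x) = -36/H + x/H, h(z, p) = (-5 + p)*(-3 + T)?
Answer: -4/1487 ≈ -0.0026900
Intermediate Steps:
h(z, p) = 10 - 2*p (h(z, p) = (-5 + p)*(-3 + 1) = (-5 + p)*(-2) = 10 - 2*p)
k = -372 (k = -⅓*1116 = -372)
1/(k + f(-88, h(-6, -2))) = 1/(-372 + (-36 + (10 - 2*(-2)))/(-88)) = 1/(-372 - (-36 + (10 + 4))/88) = 1/(-372 - (-36 + 14)/88) = 1/(-372 - 1/88*(-22)) = 1/(-372 + ¼) = 1/(-1487/4) = -4/1487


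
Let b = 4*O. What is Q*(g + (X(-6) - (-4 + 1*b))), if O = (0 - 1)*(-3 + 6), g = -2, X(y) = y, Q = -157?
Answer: -1256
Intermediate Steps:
O = -3 (O = -1*3 = -3)
b = -12 (b = 4*(-3) = -12)
Q*(g + (X(-6) - (-4 + 1*b))) = -157*(-2 + (-6 - (-4 + 1*(-12)))) = -157*(-2 + (-6 - (-4 - 12))) = -157*(-2 + (-6 - 1*(-16))) = -157*(-2 + (-6 + 16)) = -157*(-2 + 10) = -157*8 = -1256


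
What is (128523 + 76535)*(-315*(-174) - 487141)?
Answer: -88652930198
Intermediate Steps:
(128523 + 76535)*(-315*(-174) - 487141) = 205058*(54810 - 487141) = 205058*(-432331) = -88652930198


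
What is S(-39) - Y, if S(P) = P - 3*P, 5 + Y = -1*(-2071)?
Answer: -1988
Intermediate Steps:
Y = 2066 (Y = -5 - 1*(-2071) = -5 + 2071 = 2066)
S(P) = -2*P
S(-39) - Y = -2*(-39) - 1*2066 = 78 - 2066 = -1988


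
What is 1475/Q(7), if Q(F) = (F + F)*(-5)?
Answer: -295/14 ≈ -21.071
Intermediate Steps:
Q(F) = -10*F (Q(F) = (2*F)*(-5) = -10*F)
1475/Q(7) = 1475/((-10*7)) = 1475/(-70) = 1475*(-1/70) = -295/14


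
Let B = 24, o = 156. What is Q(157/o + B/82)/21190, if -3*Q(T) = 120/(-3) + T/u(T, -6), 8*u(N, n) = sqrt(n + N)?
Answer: 4/6357 + 16618*I*sqrt(48077133)/1528131672405 ≈ 0.00062923 + 7.5403e-5*I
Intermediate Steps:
u(N, n) = sqrt(N + n)/8 (u(N, n) = sqrt(n + N)/8 = sqrt(N + n)/8)
Q(T) = 40/3 - 8*T/(3*sqrt(-6 + T)) (Q(T) = -(120/(-3) + T/((sqrt(T - 6)/8)))/3 = -(120*(-1/3) + T/((sqrt(-6 + T)/8)))/3 = -(-40 + T*(8/sqrt(-6 + T)))/3 = -(-40 + 8*T/sqrt(-6 + T))/3 = 40/3 - 8*T/(3*sqrt(-6 + T)))
Q(157/o + B/82)/21190 = (40/3 - 8*(157/156 + 24/82)/(3*sqrt(-6 + (157/156 + 24/82))))/21190 = (40/3 - 8*(157*(1/156) + 24*(1/82))/(3*sqrt(-6 + (157*(1/156) + 24*(1/82)))))*(1/21190) = (40/3 - 8*(157/156 + 12/41)/(3*sqrt(-6 + (157/156 + 12/41))))*(1/21190) = (40/3 - 8/3*8309/6396/sqrt(-6 + 8309/6396))*(1/21190) = (40/3 - 8/3*8309/6396/sqrt(-30067/6396))*(1/21190) = (40/3 - 8/3*8309/6396*(-2*I*sqrt(48077133)/30067))*(1/21190) = (40/3 + 33236*I*sqrt(48077133)/144231399)*(1/21190) = 4/6357 + 16618*I*sqrt(48077133)/1528131672405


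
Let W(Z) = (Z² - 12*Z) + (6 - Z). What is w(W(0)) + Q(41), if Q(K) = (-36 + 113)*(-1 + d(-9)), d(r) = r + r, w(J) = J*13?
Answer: -1385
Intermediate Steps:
W(Z) = 6 + Z² - 13*Z
w(J) = 13*J
d(r) = 2*r
Q(K) = -1463 (Q(K) = (-36 + 113)*(-1 + 2*(-9)) = 77*(-1 - 18) = 77*(-19) = -1463)
w(W(0)) + Q(41) = 13*(6 + 0² - 13*0) - 1463 = 13*(6 + 0 + 0) - 1463 = 13*6 - 1463 = 78 - 1463 = -1385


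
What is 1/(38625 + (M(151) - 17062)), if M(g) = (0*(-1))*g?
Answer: 1/21563 ≈ 4.6376e-5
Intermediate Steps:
M(g) = 0 (M(g) = 0*g = 0)
1/(38625 + (M(151) - 17062)) = 1/(38625 + (0 - 17062)) = 1/(38625 - 17062) = 1/21563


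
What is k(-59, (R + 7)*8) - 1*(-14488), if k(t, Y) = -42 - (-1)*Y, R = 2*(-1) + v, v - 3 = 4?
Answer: 14542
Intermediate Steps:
v = 7 (v = 3 + 4 = 7)
R = 5 (R = 2*(-1) + 7 = -2 + 7 = 5)
k(t, Y) = -42 + Y
k(-59, (R + 7)*8) - 1*(-14488) = (-42 + (5 + 7)*8) - 1*(-14488) = (-42 + 12*8) + 14488 = (-42 + 96) + 14488 = 54 + 14488 = 14542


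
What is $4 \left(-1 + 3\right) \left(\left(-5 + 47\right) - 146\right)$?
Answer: $-832$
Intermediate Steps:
$4 \left(-1 + 3\right) \left(\left(-5 + 47\right) - 146\right) = 4 \cdot 2 \left(42 - 146\right) = 8 \left(-104\right) = -832$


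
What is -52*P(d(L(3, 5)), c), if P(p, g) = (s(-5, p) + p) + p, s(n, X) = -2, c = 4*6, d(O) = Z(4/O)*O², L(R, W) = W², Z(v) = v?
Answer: -10296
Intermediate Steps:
d(O) = 4*O (d(O) = (4/O)*O² = 4*O)
c = 24
P(p, g) = -2 + 2*p (P(p, g) = (-2 + p) + p = -2 + 2*p)
-52*P(d(L(3, 5)), c) = -52*(-2 + 2*(4*5²)) = -52*(-2 + 2*(4*25)) = -52*(-2 + 2*100) = -52*(-2 + 200) = -52*198 = -10296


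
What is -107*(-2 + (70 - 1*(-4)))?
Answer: -7704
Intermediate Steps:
-107*(-2 + (70 - 1*(-4))) = -107*(-2 + (70 + 4)) = -107*(-2 + 74) = -107*72 = -7704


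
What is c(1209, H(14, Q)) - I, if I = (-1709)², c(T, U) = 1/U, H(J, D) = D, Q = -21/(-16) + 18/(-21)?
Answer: -148954619/51 ≈ -2.9207e+6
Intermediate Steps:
Q = 51/112 (Q = -21*(-1/16) + 18*(-1/21) = 21/16 - 6/7 = 51/112 ≈ 0.45536)
I = 2920681
c(1209, H(14, Q)) - I = 1/(51/112) - 1*2920681 = 112/51 - 2920681 = -148954619/51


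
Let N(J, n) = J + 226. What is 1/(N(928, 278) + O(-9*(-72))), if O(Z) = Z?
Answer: 1/1802 ≈ 0.00055494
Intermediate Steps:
N(J, n) = 226 + J
1/(N(928, 278) + O(-9*(-72))) = 1/((226 + 928) - 9*(-72)) = 1/(1154 + 648) = 1/1802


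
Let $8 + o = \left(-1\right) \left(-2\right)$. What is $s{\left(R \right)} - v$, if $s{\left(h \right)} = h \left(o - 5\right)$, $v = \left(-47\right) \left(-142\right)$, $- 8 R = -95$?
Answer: $- \frac{54437}{8} \approx -6804.6$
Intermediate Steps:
$R = \frac{95}{8}$ ($R = \left(- \frac{1}{8}\right) \left(-95\right) = \frac{95}{8} \approx 11.875$)
$o = -6$ ($o = -8 - -2 = -8 + 2 = -6$)
$v = 6674$
$s{\left(h \right)} = - 11 h$ ($s{\left(h \right)} = h \left(-6 - 5\right) = h \left(-11\right) = - 11 h$)
$s{\left(R \right)} - v = \left(-11\right) \frac{95}{8} - 6674 = - \frac{1045}{8} - 6674 = - \frac{54437}{8}$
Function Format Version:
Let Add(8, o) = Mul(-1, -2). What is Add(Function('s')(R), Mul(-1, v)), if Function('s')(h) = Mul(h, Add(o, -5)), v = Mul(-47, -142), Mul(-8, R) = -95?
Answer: Rational(-54437, 8) ≈ -6804.6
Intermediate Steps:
R = Rational(95, 8) (R = Mul(Rational(-1, 8), -95) = Rational(95, 8) ≈ 11.875)
o = -6 (o = Add(-8, Mul(-1, -2)) = Add(-8, 2) = -6)
v = 6674
Function('s')(h) = Mul(-11, h) (Function('s')(h) = Mul(h, Add(-6, -5)) = Mul(h, -11) = Mul(-11, h))
Add(Function('s')(R), Mul(-1, v)) = Add(Mul(-11, Rational(95, 8)), Mul(-1, 6674)) = Add(Rational(-1045, 8), -6674) = Rational(-54437, 8)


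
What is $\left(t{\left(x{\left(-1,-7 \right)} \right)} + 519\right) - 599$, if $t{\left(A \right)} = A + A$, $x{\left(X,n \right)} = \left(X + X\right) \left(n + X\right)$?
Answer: $-48$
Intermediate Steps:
$x{\left(X,n \right)} = 2 X \left(X + n\right)$
$t{\left(A \right)} = 2 A$
$\left(t{\left(x{\left(-1,-7 \right)} \right)} + 519\right) - 599 = \left(2 \cdot 2 \left(-1\right) \left(-1 - 7\right) + 519\right) - 599 = \left(2 \cdot 2 \left(-1\right) \left(-8\right) + 519\right) - 599 = \left(2 \cdot 16 + 519\right) - 599 = \left(32 + 519\right) - 599 = 551 - 599 = -48$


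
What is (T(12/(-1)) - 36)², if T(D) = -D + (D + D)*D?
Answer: 69696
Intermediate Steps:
T(D) = -D + 2*D² (T(D) = -D + (2*D)*D = -D + 2*D²)
(T(12/(-1)) - 36)² = ((12/(-1))*(-1 + 2*(12/(-1))) - 36)² = ((12*(-1))*(-1 + 2*(12*(-1))) - 36)² = (-12*(-1 + 2*(-12)) - 36)² = (-12*(-1 - 24) - 36)² = (-12*(-25) - 36)² = (300 - 36)² = 264² = 69696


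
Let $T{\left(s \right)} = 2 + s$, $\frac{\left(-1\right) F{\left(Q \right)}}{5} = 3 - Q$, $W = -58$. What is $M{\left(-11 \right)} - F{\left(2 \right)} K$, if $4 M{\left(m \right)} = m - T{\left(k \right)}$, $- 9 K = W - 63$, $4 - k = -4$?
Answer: $\frac{2231}{36} \approx 61.972$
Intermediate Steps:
$k = 8$ ($k = 4 - -4 = 4 + 4 = 8$)
$F{\left(Q \right)} = -15 + 5 Q$ ($F{\left(Q \right)} = - 5 \left(3 - Q\right) = -15 + 5 Q$)
$K = \frac{121}{9}$ ($K = - \frac{-58 - 63}{9} = \left(- \frac{1}{9}\right) \left(-121\right) = \frac{121}{9} \approx 13.444$)
$M{\left(m \right)} = - \frac{5}{2} + \frac{m}{4}$ ($M{\left(m \right)} = \frac{m - \left(2 + 8\right)}{4} = \frac{m - 10}{4} = \frac{-10 + m}{4} = - \frac{5}{2} + \frac{m}{4}$)
$M{\left(-11 \right)} - F{\left(2 \right)} K = \left(- \frac{5}{2} + \frac{1}{4} \left(-11\right)\right) - \left(-15 + 5 \cdot 2\right) \frac{121}{9} = \left(- \frac{5}{2} - \frac{11}{4}\right) - \left(-15 + 10\right) \frac{121}{9} = - \frac{21}{4} - \left(-5\right) \frac{121}{9} = - \frac{21}{4} - - \frac{605}{9} = - \frac{21}{4} + \frac{605}{9} = \frac{2231}{36}$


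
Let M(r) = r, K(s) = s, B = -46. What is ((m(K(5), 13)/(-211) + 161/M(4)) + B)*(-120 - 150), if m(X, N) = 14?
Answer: 662715/422 ≈ 1570.4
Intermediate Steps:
((m(K(5), 13)/(-211) + 161/M(4)) + B)*(-120 - 150) = ((14/(-211) + 161/4) - 46)*(-120 - 150) = ((14*(-1/211) + 161*(1/4)) - 46)*(-270) = ((-14/211 + 161/4) - 46)*(-270) = (33915/844 - 46)*(-270) = -4909/844*(-270) = 662715/422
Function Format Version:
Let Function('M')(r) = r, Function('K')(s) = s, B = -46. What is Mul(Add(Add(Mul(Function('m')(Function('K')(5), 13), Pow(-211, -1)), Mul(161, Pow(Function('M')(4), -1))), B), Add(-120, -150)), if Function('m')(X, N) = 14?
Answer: Rational(662715, 422) ≈ 1570.4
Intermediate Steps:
Mul(Add(Add(Mul(Function('m')(Function('K')(5), 13), Pow(-211, -1)), Mul(161, Pow(Function('M')(4), -1))), B), Add(-120, -150)) = Mul(Add(Add(Mul(14, Pow(-211, -1)), Mul(161, Pow(4, -1))), -46), Add(-120, -150)) = Mul(Add(Add(Mul(14, Rational(-1, 211)), Mul(161, Rational(1, 4))), -46), -270) = Mul(Add(Add(Rational(-14, 211), Rational(161, 4)), -46), -270) = Mul(Add(Rational(33915, 844), -46), -270) = Mul(Rational(-4909, 844), -270) = Rational(662715, 422)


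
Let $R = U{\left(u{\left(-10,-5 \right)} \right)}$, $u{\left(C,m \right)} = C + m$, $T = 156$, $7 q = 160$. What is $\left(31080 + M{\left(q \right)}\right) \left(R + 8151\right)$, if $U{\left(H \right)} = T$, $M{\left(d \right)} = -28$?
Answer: $257948964$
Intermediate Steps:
$q = \frac{160}{7}$ ($q = \frac{1}{7} \cdot 160 = \frac{160}{7} \approx 22.857$)
$U{\left(H \right)} = 156$
$R = 156$
$\left(31080 + M{\left(q \right)}\right) \left(R + 8151\right) = \left(31080 - 28\right) \left(156 + 8151\right) = 31052 \cdot 8307 = 257948964$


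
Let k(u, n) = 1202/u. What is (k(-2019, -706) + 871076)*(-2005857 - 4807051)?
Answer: -11981869761231736/2019 ≈ -5.9346e+12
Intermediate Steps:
(k(-2019, -706) + 871076)*(-2005857 - 4807051) = (1202/(-2019) + 871076)*(-2005857 - 4807051) = (1202*(-1/2019) + 871076)*(-6812908) = (-1202/2019 + 871076)*(-6812908) = (1758701242/2019)*(-6812908) = -11981869761231736/2019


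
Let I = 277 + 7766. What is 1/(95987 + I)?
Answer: 1/104030 ≈ 9.6126e-6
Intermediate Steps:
I = 8043
1/(95987 + I) = 1/(95987 + 8043) = 1/104030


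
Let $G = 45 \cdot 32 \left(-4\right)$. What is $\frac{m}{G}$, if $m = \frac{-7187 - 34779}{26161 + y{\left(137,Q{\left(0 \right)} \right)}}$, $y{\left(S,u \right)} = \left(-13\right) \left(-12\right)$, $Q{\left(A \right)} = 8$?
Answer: $\frac{20983}{75792960} \approx 0.00027685$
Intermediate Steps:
$y{\left(S,u \right)} = 156$
$m = - \frac{41966}{26317}$ ($m = \frac{-7187 - 34779}{26161 + 156} = - \frac{41966}{26317} \approx -1.5946$)
$G = -5760$ ($G = 1440 \left(-4\right) = -5760$)
$\frac{m}{G} = - \frac{41966}{26317 \left(-5760\right)} = \left(- \frac{41966}{26317}\right) \left(- \frac{1}{5760}\right) = \frac{20983}{75792960}$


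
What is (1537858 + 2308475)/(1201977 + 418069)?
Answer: 3846333/1620046 ≈ 2.3742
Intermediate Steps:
(1537858 + 2308475)/(1201977 + 418069) = 3846333/1620046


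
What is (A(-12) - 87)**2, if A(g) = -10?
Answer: 9409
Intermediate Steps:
(A(-12) - 87)**2 = (-10 - 87)**2 = (-97)**2 = 9409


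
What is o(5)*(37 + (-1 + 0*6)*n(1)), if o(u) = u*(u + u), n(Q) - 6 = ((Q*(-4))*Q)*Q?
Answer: 1750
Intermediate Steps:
n(Q) = 6 - 4*Q³ (n(Q) = 6 + ((Q*(-4))*Q)*Q = 6 + ((-4*Q)*Q)*Q = 6 + (-4*Q²)*Q = 6 - 4*Q³)
o(u) = 2*u² (o(u) = u*(2*u) = 2*u²)
o(5)*(37 + (-1 + 0*6)*n(1)) = (2*5²)*(37 + (-1 + 0*6)*(6 - 4*1³)) = (2*25)*(37 + (-1 + 0)*(6 - 4*1)) = 50*(37 - (6 - 4)) = 50*(37 - 1*2) = 50*(37 - 2) = 50*35 = 1750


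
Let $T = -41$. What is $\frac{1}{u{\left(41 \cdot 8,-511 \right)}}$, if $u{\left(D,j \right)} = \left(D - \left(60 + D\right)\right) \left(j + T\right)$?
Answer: $\frac{1}{33120} \approx 3.0193 \cdot 10^{-5}$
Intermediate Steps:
$u{\left(D,j \right)} = 2460 - 60 j$ ($u{\left(D,j \right)} = \left(D - \left(60 + D\right)\right) \left(j - 41\right) = - 60 \left(-41 + j\right) = 2460 - 60 j$)
$\frac{1}{u{\left(41 \cdot 8,-511 \right)}} = \frac{1}{2460 - -30660} = \frac{1}{2460 + 30660} = \frac{1}{33120}$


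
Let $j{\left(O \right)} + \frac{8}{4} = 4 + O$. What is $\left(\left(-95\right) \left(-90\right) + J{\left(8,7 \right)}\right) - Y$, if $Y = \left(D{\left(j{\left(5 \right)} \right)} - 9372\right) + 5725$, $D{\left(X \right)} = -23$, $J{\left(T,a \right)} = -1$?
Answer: $12219$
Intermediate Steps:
$j{\left(O \right)} = 2 + O$ ($j{\left(O \right)} = -2 + \left(4 + O\right) = 2 + O$)
$Y = -3670$ ($Y = \left(-23 - 9372\right) + 5725 = -9395 + 5725 = -3670$)
$\left(\left(-95\right) \left(-90\right) + J{\left(8,7 \right)}\right) - Y = \left(\left(-95\right) \left(-90\right) - 1\right) - -3670 = \left(8550 - 1\right) + 3670 = 8549 + 3670 = 12219$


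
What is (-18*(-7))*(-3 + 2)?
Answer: -126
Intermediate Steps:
(-18*(-7))*(-3 + 2) = 126*(-1) = -126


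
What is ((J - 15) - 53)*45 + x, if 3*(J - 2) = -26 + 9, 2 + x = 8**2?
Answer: -3163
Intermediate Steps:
x = 62 (x = -2 + 8**2 = -2 + 64 = 62)
J = -11/3 (J = 2 + (-26 + 9)/3 = 2 + (1/3)*(-17) = 2 - 17/3 = -11/3 ≈ -3.6667)
((J - 15) - 53)*45 + x = ((-11/3 - 15) - 53)*45 + 62 = (-56/3 - 53)*45 + 62 = -215/3*45 + 62 = -3225 + 62 = -3163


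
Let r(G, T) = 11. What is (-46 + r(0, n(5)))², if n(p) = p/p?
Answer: 1225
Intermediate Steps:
n(p) = 1
(-46 + r(0, n(5)))² = (-46 + 11)² = (-35)² = 1225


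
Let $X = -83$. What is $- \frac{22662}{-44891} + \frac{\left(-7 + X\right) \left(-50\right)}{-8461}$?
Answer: $- \frac{10266318}{379822751} \approx -0.027029$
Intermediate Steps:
$- \frac{22662}{-44891} + \frac{\left(-7 + X\right) \left(-50\right)}{-8461} = - \frac{22662}{-44891} + \frac{\left(-7 - 83\right) \left(-50\right)}{-8461} = \left(-22662\right) \left(- \frac{1}{44891}\right) + \left(-90\right) \left(-50\right) \left(- \frac{1}{8461}\right) = \frac{22662}{44891} + 4500 \left(- \frac{1}{8461}\right) = \frac{22662}{44891} - \frac{4500}{8461} = - \frac{10266318}{379822751}$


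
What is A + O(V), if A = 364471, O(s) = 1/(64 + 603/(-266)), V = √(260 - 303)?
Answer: 5984978557/16421 ≈ 3.6447e+5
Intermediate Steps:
V = I*√43 (V = √(-43) = I*√43 ≈ 6.5574*I)
O(s) = 266/16421 (O(s) = 1/(64 + 603*(-1/266)) = 1/(64 - 603/266) = 1/(16421/266) = 266/16421)
A + O(V) = 364471 + 266/16421 = 5984978557/16421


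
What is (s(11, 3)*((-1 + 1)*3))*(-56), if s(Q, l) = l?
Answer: 0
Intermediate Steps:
(s(11, 3)*((-1 + 1)*3))*(-56) = (3*((-1 + 1)*3))*(-56) = (3*(0*3))*(-56) = (3*0)*(-56) = 0*(-56) = 0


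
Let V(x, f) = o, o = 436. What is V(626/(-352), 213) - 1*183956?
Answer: -183520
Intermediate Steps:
V(x, f) = 436
V(626/(-352), 213) - 1*183956 = 436 - 1*183956 = 436 - 183956 = -183520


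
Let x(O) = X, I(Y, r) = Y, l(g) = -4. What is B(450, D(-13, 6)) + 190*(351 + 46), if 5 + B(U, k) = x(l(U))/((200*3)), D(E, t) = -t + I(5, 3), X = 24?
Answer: 1885626/25 ≈ 75425.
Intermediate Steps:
D(E, t) = 5 - t (D(E, t) = -t + 5 = 5 - t)
x(O) = 24
B(U, k) = -124/25 (B(U, k) = -5 + 24/((200*3)) = -5 + 24/600 = -5 + 24*(1/600) = -5 + 1/25 = -124/25)
B(450, D(-13, 6)) + 190*(351 + 46) = -124/25 + 190*(351 + 46) = -124/25 + 190*397 = -124/25 + 75430 = 1885626/25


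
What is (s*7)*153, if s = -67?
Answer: -71757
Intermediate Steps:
(s*7)*153 = -67*7*153 = -469*153 = -71757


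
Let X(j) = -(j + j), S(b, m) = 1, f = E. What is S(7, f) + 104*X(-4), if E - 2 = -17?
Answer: 833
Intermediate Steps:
E = -15 (E = 2 - 17 = -15)
f = -15
X(j) = -2*j
S(7, f) + 104*X(-4) = 1 + 104*(-2*(-4)) = 1 + 104*8 = 1 + 832 = 833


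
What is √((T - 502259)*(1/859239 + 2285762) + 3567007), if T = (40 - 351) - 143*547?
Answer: 8*I*√1701591071020840096809/286413 ≈ 1.1522e+6*I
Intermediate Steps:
T = -78532 (T = -311 - 78221 = -78532)
√((T - 502259)*(1/859239 + 2285762) + 3567007) = √((-78532 - 502259)*(1/859239 + 2285762) + 3567007) = √(-580791*(1/859239 + 2285762) + 3567007) = √(-580791*1964015855119/859239 + 3567007) = √(-380227577503473043/286413 + 3567007) = √(-380226555866297152/286413) = 8*I*√1701591071020840096809/286413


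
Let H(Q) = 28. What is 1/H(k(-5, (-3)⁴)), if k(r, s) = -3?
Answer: 1/28 ≈ 0.035714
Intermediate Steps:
1/H(k(-5, (-3)⁴)) = 1/28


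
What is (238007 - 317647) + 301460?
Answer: 221820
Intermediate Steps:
(238007 - 317647) + 301460 = -79640 + 301460 = 221820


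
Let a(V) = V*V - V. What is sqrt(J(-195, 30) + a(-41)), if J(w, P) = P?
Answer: 2*sqrt(438) ≈ 41.857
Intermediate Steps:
a(V) = V**2 - V
sqrt(J(-195, 30) + a(-41)) = sqrt(30 - 41*(-1 - 41)) = sqrt(30 - 41*(-42)) = sqrt(30 + 1722) = sqrt(1752) = 2*sqrt(438)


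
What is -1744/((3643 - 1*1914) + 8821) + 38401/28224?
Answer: 177953947/148881600 ≈ 1.1953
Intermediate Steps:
-1744/((3643 - 1*1914) + 8821) + 38401/28224 = -1744/((3643 - 1914) + 8821) + 38401*(1/28224) = -1744/(1729 + 8821) + 38401/28224 = -1744/10550 + 38401/28224 = -1744*1/10550 + 38401/28224 = -872/5275 + 38401/28224 = 177953947/148881600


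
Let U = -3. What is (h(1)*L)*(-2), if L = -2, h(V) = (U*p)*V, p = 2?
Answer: -24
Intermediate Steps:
h(V) = -6*V (h(V) = (-3*2)*V = -6*V)
(h(1)*L)*(-2) = (-6*1*(-2))*(-2) = -6*(-2)*(-2) = 12*(-2) = -24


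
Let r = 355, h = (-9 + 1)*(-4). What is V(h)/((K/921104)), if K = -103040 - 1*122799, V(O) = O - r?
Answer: 297516592/225839 ≈ 1317.4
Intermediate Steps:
h = 32 (h = -8*(-4) = 32)
V(O) = -355 + O (V(O) = O - 1*355 = O - 355 = -355 + O)
K = -225839 (K = -103040 - 122799 = -225839)
V(h)/((K/921104)) = (-355 + 32)/((-225839/921104)) = -323/((-225839*1/921104)) = -323/(-225839/921104) = -323*(-921104/225839) = 297516592/225839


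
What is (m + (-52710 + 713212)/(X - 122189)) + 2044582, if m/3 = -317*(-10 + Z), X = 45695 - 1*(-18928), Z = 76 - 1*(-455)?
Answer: 44587731662/28783 ≈ 1.5491e+6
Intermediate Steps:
Z = 531 (Z = 76 + 455 = 531)
X = 64623 (X = 45695 + 18928 = 64623)
m = -495471 (m = 3*(-317*(-10 + 531)) = 3*(-317*521) = 3*(-165157) = -495471)
(m + (-52710 + 713212)/(X - 122189)) + 2044582 = (-495471 + (-52710 + 713212)/(64623 - 122189)) + 2044582 = (-495471 + 660502/(-57566)) + 2044582 = (-495471 + 660502*(-1/57566)) + 2044582 = (-495471 - 330251/28783) + 2044582 = -14261472044/28783 + 2044582 = 44587731662/28783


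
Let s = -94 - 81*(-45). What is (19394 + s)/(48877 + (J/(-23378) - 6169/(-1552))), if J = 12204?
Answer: 416252770960/886756327793 ≈ 0.46941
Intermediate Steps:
s = 3551 (s = -94 + 3645 = 3551)
(19394 + s)/(48877 + (J/(-23378) - 6169/(-1552))) = (19394 + 3551)/(48877 + (12204/(-23378) - 6169/(-1552))) = 22945/(48877 + (12204*(-1/23378) - 6169*(-1/1552))) = 22945/(48877 + (-6102/11689 + 6169/1552)) = 22945/(48877 + 62639137/18141328) = 22945/(886756327793/18141328) = 22945*(18141328/886756327793) = 416252770960/886756327793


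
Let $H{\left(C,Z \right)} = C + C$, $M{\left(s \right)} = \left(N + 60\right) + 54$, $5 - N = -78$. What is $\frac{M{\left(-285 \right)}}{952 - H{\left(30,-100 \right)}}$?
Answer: $\frac{197}{892} \approx 0.22085$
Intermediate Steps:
$N = 83$ ($N = 5 - -78 = 5 + 78 = 83$)
$M{\left(s \right)} = 197$ ($M{\left(s \right)} = \left(83 + 60\right) + 54 = 143 + 54 = 197$)
$H{\left(C,Z \right)} = 2 C$
$\frac{M{\left(-285 \right)}}{952 - H{\left(30,-100 \right)}} = \frac{197}{952 - 2 \cdot 30} = \frac{197}{952 - 60} = \frac{197}{892}$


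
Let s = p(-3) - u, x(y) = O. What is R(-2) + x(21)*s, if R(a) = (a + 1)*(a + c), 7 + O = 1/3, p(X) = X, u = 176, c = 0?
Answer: 3586/3 ≈ 1195.3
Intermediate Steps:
O = -20/3 (O = -7 + 1/3 = -7 + ⅓ = -20/3 ≈ -6.6667)
x(y) = -20/3
R(a) = a*(1 + a) (R(a) = (a + 1)*(a + 0) = (1 + a)*a = a*(1 + a))
s = -179 (s = -3 - 1*176 = -3 - 176 = -179)
R(-2) + x(21)*s = -2*(1 - 2) - 20/3*(-179) = -2*(-1) + 3580/3 = 2 + 3580/3 = 3586/3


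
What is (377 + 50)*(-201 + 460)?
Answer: 110593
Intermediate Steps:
(377 + 50)*(-201 + 460) = 427*259 = 110593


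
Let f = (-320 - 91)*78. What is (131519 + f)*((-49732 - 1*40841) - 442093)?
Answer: -52979493026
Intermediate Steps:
f = -32058 (f = -411*78 = -32058)
(131519 + f)*((-49732 - 1*40841) - 442093) = (131519 - 32058)*((-49732 - 1*40841) - 442093) = 99461*((-49732 - 40841) - 442093) = 99461*(-90573 - 442093) = 99461*(-532666) = -52979493026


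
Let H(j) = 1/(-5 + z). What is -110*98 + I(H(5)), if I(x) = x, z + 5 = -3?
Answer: -140141/13 ≈ -10780.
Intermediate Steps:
z = -8 (z = -5 - 3 = -8)
H(j) = -1/13 (H(j) = 1/(-5 - 8) = 1/(-13) = -1/13)
-110*98 + I(H(5)) = -110*98 - 1/13 = -10780 - 1/13 = -140141/13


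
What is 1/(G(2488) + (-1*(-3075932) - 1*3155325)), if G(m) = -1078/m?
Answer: -1244/98765431 ≈ -1.2595e-5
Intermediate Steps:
1/(G(2488) + (-1*(-3075932) - 1*3155325)) = 1/(-1078/2488 + (-1*(-3075932) - 1*3155325)) = 1/(-1078*1/2488 + (3075932 - 3155325)) = 1/(-539/1244 - 79393) = 1/(-98765431/1244) = -1244/98765431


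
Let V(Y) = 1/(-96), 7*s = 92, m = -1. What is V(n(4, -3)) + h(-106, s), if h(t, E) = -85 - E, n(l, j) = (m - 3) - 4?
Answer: -65959/672 ≈ -98.153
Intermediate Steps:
n(l, j) = -8 (n(l, j) = (-1 - 3) - 4 = -4 - 4 = -8)
s = 92/7 (s = (1/7)*92 = 92/7 ≈ 13.143)
V(Y) = -1/96
V(n(4, -3)) + h(-106, s) = -1/96 + (-85 - 1*92/7) = -1/96 + (-85 - 92/7) = -1/96 - 687/7 = -65959/672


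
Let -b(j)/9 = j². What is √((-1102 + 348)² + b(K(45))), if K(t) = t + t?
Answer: 704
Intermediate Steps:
K(t) = 2*t
b(j) = -9*j²
√((-1102 + 348)² + b(K(45))) = √((-1102 + 348)² - 9*(2*45)²) = √((-754)² - 9*90²) = √(568516 - 9*8100) = √(568516 - 72900) = √495616 = 704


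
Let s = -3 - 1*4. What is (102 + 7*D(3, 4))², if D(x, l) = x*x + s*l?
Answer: 961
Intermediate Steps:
s = -7 (s = -3 - 4 = -7)
D(x, l) = x² - 7*l (D(x, l) = x*x - 7*l = x² - 7*l)
(102 + 7*D(3, 4))² = (102 + 7*(3² - 7*4))² = (102 + 7*(9 - 28))² = (102 + 7*(-19))² = (102 - 133)² = (-31)² = 961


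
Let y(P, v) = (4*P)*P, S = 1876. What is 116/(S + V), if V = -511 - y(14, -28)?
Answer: 116/581 ≈ 0.19966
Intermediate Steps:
y(P, v) = 4*P²
V = -1295 (V = -511 - 4*14² = -511 - 4*196 = -511 - 1*784 = -511 - 784 = -1295)
116/(S + V) = 116/(1876 - 1295) = 116/581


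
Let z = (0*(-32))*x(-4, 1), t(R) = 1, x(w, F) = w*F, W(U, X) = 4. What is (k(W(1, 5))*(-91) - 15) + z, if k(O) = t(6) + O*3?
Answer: -1198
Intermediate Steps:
x(w, F) = F*w
k(O) = 1 + 3*O (k(O) = 1 + O*3 = 1 + 3*O)
z = 0 (z = (0*(-32))*(1*(-4)) = 0*(-4) = 0)
(k(W(1, 5))*(-91) - 15) + z = ((1 + 3*4)*(-91) - 15) + 0 = ((1 + 12)*(-91) - 15) + 0 = (13*(-91) - 15) + 0 = (-1183 - 15) + 0 = -1198 + 0 = -1198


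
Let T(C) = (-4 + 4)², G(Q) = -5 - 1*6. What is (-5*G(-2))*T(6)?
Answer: 0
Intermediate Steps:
G(Q) = -11 (G(Q) = -5 - 6 = -11)
T(C) = 0 (T(C) = 0² = 0)
(-5*G(-2))*T(6) = -5*(-11)*0 = 55*0 = 0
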